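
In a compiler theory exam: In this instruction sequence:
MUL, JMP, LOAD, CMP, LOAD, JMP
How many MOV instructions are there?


Scanning instruction sequence for MOV:
  Position 1: MUL
  Position 2: JMP
  Position 3: LOAD
  Position 4: CMP
  Position 5: LOAD
  Position 6: JMP
Matches at positions: []
Total MOV count: 0

0


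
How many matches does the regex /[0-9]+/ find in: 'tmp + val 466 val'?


Pattern: /[0-9]+/ (int literals)
Input: 'tmp + val 466 val'
Scanning for matches:
  Match 1: '466'
Total matches: 1

1


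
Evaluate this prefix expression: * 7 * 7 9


Parsing prefix expression: * 7 * 7 9
Step 1: Innermost operation '* 7 9'
  7 * 9 = 63
Step 2: Outer operation '* 7 [63]'
  7 * 63 = 441

441


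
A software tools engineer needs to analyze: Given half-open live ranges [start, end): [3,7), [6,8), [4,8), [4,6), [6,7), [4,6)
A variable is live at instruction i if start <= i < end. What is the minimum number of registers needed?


Live ranges:
  Var0: [3, 7)
  Var1: [6, 8)
  Var2: [4, 8)
  Var3: [4, 6)
  Var4: [6, 7)
  Var5: [4, 6)
Sweep-line events (position, delta, active):
  pos=3 start -> active=1
  pos=4 start -> active=2
  pos=4 start -> active=3
  pos=4 start -> active=4
  pos=6 end -> active=3
  pos=6 end -> active=2
  pos=6 start -> active=3
  pos=6 start -> active=4
  pos=7 end -> active=3
  pos=7 end -> active=2
  pos=8 end -> active=1
  pos=8 end -> active=0
Maximum simultaneous active: 4
Minimum registers needed: 4

4


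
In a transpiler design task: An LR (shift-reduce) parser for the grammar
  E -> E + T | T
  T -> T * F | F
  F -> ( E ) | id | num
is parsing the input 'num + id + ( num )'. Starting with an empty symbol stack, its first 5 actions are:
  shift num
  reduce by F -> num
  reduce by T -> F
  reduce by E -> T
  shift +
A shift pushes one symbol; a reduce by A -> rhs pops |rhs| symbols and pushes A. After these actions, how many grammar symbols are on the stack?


Tracking the symbol stack through each action:
  Action 1: shift 'num' : push -> stack = [num] (size 1)
  Action 2: reduce by F -> num : pop 1, push F -> stack = [F] (size 1)
  Action 3: reduce by T -> F : pop 1, push T -> stack = [T] (size 1)
  Action 4: reduce by E -> T : pop 1, push E -> stack = [E] (size 1)
  Action 5: shift '+' : push -> stack = [E, +] (size 2)
Final stack size: 2

2


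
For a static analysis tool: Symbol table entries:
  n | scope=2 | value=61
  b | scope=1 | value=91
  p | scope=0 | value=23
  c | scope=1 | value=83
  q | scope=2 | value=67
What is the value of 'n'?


Searching symbol table for 'n':
  n | scope=2 | value=61 <- MATCH
  b | scope=1 | value=91
  p | scope=0 | value=23
  c | scope=1 | value=83
  q | scope=2 | value=67
Found 'n' at scope 2 with value 61

61


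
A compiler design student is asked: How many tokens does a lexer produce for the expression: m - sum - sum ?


Scanning 'm - sum - sum'
Token 1: 'm' -> identifier
Token 2: '-' -> operator
Token 3: 'sum' -> identifier
Token 4: '-' -> operator
Token 5: 'sum' -> identifier
Total tokens: 5

5


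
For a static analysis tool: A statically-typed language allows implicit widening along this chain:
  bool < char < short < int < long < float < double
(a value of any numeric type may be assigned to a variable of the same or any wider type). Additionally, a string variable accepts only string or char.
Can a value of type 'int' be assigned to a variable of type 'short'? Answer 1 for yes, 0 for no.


Target variable type: short
Source value type: int
Numeric ranks: int=3, short=2
Widening allowed iff rank(source) <= rank(target): 3 <= 2? No
Result: 0

0


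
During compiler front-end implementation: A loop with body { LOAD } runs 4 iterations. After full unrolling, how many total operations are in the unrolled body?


Loop body operations: LOAD (1 op per iteration)
Unrolling 4 iterations:
  Iteration 1: LOAD (1 ops)
  Iteration 2: LOAD (1 ops)
  Iteration 3: LOAD (1 ops)
  Iteration 4: LOAD (1 ops)
Total: 4 iterations * 1 ops/iter = 4 operations

4


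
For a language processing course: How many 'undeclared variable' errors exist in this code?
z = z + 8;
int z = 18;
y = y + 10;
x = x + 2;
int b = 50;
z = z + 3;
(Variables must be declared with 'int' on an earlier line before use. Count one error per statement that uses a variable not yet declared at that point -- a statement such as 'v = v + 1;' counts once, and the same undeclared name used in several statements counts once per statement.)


Scanning code line by line:
  Line 1: use 'z' -> ERROR (undeclared)
  Line 2: declare 'z' -> declared = ['z']
  Line 3: use 'y' -> ERROR (undeclared)
  Line 4: use 'x' -> ERROR (undeclared)
  Line 5: declare 'b' -> declared = ['b', 'z']
  Line 6: use 'z' -> OK (declared)
Total undeclared variable errors: 3

3


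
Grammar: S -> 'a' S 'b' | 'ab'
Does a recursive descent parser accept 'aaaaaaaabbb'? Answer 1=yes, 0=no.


Grammar accepts strings of the form a^n b^n (n >= 1)
Word: 'aaaaaaaabbb'
Counting: 8 a's and 3 b's
Check: 8 == 3? No
Mismatch: a-count != b-count
Rejected

0


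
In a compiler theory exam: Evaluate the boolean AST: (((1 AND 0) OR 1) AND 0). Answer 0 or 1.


Step 1: Evaluate inner node
  1 AND 0 = 0
Step 2: Evaluate next node
  0 OR 1 = 1
Step 3: Evaluate root node
  1 AND 0 = 0

0


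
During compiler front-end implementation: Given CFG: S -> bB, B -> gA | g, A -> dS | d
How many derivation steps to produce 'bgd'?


Grammar: S -> bB, B -> gA | g, A -> dS | d
Deriving 'bgd':
Step 1: S -> bB => bB
Step 2: B -> gA => bgA
Step 3: A -> d => bgd
Total derivation steps: 3

3


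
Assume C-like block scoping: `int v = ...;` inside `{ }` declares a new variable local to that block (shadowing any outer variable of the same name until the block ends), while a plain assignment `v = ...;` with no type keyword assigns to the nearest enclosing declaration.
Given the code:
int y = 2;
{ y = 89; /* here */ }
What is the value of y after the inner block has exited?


Analyzing scoping rules:
Outer scope: declares y = 2
Inner block: 'y = 89;' has no type keyword, so it is an assignment to the outer y (no shadowing)
The assignment changed the outer variable itself, so the new value persists after the block -> 89
Result: 89

89


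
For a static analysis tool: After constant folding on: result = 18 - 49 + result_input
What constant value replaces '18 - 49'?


Identifying constant sub-expression:
  Original: result = 18 - 49 + result_input
  18 and 49 are both compile-time constants
  Evaluating: 18 - 49 = -31
  After folding: result = -31 + result_input

-31


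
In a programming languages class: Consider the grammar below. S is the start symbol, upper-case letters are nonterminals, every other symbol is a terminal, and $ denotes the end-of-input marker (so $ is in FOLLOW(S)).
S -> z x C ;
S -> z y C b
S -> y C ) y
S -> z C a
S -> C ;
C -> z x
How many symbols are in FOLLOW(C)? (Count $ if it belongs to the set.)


S is the start symbol and does not occur in any rule body, so FOLLOW(S) = {$}.
Examining every occurrence of C in a rule body:
  S -> z x C ; : C is followed by terminal ';' -> add ';'
  S -> z y C b : C is followed by terminal 'b' -> add 'b'
  S -> y C ) y : C is followed by terminal ')' -> add ')'
  S -> z C a : C is followed by terminal 'a' -> add 'a'
  S -> C ; : C is followed by terminal ';' -> add ';' (already in the set)
  C -> z x : C does not occur in the body -> contributes nothing
FOLLOW(C) = {), ;, a, b}
Count: 4

4


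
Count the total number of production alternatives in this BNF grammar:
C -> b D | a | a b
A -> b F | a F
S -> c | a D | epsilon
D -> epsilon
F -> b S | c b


Counting alternatives per rule:
  C: 3 alternative(s)
  A: 2 alternative(s)
  S: 3 alternative(s)
  D: 1 alternative(s)
  F: 2 alternative(s)
Sum: 3 + 2 + 3 + 1 + 2 = 11

11


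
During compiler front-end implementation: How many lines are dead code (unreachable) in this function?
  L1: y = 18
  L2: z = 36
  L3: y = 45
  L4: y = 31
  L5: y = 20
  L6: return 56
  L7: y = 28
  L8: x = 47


Analyzing control flow:
  L1: reachable (before return)
  L2: reachable (before return)
  L3: reachable (before return)
  L4: reachable (before return)
  L5: reachable (before return)
  L6: reachable (return statement)
  L7: DEAD (after return at L6)
  L8: DEAD (after return at L6)
Return at L6, total lines = 8
Dead lines: L7 through L8
Count: 2

2


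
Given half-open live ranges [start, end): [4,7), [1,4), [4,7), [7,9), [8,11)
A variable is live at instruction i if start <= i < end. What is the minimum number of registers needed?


Live ranges:
  Var0: [4, 7)
  Var1: [1, 4)
  Var2: [4, 7)
  Var3: [7, 9)
  Var4: [8, 11)
Sweep-line events (position, delta, active):
  pos=1 start -> active=1
  pos=4 end -> active=0
  pos=4 start -> active=1
  pos=4 start -> active=2
  pos=7 end -> active=1
  pos=7 end -> active=0
  pos=7 start -> active=1
  pos=8 start -> active=2
  pos=9 end -> active=1
  pos=11 end -> active=0
Maximum simultaneous active: 2
Minimum registers needed: 2

2


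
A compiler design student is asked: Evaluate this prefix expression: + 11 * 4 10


Parsing prefix expression: + 11 * 4 10
Step 1: Innermost operation '* 4 10'
  4 * 10 = 40
Step 2: Outer operation '+ 11 [40]'
  11 + 40 = 51

51


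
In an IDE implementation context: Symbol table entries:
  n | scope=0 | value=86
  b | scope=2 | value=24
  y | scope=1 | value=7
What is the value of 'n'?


Searching symbol table for 'n':
  n | scope=0 | value=86 <- MATCH
  b | scope=2 | value=24
  y | scope=1 | value=7
Found 'n' at scope 0 with value 86

86


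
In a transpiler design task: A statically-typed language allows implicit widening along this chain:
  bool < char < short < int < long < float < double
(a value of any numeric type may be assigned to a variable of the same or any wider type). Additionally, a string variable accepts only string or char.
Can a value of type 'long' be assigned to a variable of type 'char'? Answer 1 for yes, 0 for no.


Target variable type: char
Source value type: long
Numeric ranks: long=4, char=1
Widening allowed iff rank(source) <= rank(target): 4 <= 1? No
Result: 0

0


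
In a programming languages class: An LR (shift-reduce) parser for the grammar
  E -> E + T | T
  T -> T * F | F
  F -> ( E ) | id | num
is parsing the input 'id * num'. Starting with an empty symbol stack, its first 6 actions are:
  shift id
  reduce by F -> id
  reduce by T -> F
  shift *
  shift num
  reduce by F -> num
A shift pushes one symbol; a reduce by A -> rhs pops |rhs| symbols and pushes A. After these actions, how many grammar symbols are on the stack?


Tracking the symbol stack through each action:
  Action 1: shift 'id' : push -> stack = [id] (size 1)
  Action 2: reduce by F -> id : pop 1, push F -> stack = [F] (size 1)
  Action 3: reduce by T -> F : pop 1, push T -> stack = [T] (size 1)
  Action 4: shift '*' : push -> stack = [T, *] (size 2)
  Action 5: shift 'num' : push -> stack = [T, *, num] (size 3)
  Action 6: reduce by F -> num : pop 1, push F -> stack = [T, *, F] (size 3)
Final stack size: 3

3


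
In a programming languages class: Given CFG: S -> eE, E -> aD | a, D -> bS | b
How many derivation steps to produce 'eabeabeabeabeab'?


Grammar: S -> eE, E -> aD | a, D -> bS | b
Deriving 'eabeabeabeabeab':
Step 1: S -> eE => eE
Step 2: E -> aD => eaD
Step 3: D -> bS => eabS
Step 4: S -> eE => eabeE
Step 5: E -> aD => eabeaD
Step 6: D -> bS => eabeabS
Step 7: S -> eE => eabeabeE
Step 8: E -> aD => eabeabeaD
Step 9: D -> bS => eabeabeabS
Step 10: S -> eE => eabeabeabeE
Step 11: E -> aD => eabeabeabeaD
Step 12: D -> bS => eabeabeabeabS
Step 13: S -> eE => eabeabeabeabeE
Step 14: E -> aD => eabeabeabeabeaD
Step 15: D -> b => eabeabeabeabeab
Total derivation steps: 15

15


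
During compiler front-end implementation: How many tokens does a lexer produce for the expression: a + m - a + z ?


Scanning 'a + m - a + z'
Token 1: 'a' -> identifier
Token 2: '+' -> operator
Token 3: 'm' -> identifier
Token 4: '-' -> operator
Token 5: 'a' -> identifier
Token 6: '+' -> operator
Token 7: 'z' -> identifier
Total tokens: 7

7


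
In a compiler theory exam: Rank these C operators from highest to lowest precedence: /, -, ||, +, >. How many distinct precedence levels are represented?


Looking up precedence for each operator:
  / -> precedence 6
  - -> precedence 5
  || -> precedence 1
  + -> precedence 5
  > -> precedence 4
Sorted highest to lowest: /, -, +, >, ||
Distinct precedence values: [6, 5, 4, 1]
Number of distinct levels: 4

4


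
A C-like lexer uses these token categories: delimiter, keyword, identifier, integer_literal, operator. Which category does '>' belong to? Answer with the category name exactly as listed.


Token: '>'
Checking categories:
  identifier: no
  integer_literal: no
  operator: YES
  keyword: no
  delimiter: no
Category: operator

operator


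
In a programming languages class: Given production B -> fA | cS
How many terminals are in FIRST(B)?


Production: B -> fA | cS
Examining each alternative for leading terminals:
  B -> fA : first terminal = 'f'
  B -> cS : first terminal = 'c'
FIRST(B) = {c, f}
Count: 2

2


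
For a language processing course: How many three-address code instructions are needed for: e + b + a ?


Expression: e + b + a
Generating three-address code (respecting * over +/- precedence):
  Instruction 1: t1 = e + b
  Instruction 2: t2 = t1 + a
Total instructions: 2

2


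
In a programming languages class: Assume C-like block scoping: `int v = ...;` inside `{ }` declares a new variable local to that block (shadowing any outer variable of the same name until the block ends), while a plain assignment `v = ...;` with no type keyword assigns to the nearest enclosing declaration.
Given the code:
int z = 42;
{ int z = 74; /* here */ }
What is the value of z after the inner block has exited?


Analyzing scoping rules:
Outer scope: declares z = 42
Inner block: 'int z = 74;' declares a NEW z that shadows the outer one
When the block exits the inner z goes out of scope; the outer z was never modified -> 42
Result: 42

42


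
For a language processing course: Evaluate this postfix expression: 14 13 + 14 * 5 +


Processing tokens left to right:
Push 14, Push 13
Pop 14 and 13, compute 14 + 13 = 27, push 27
Push 14
Pop 27 and 14, compute 27 * 14 = 378, push 378
Push 5
Pop 378 and 5, compute 378 + 5 = 383, push 383
Stack result: 383

383


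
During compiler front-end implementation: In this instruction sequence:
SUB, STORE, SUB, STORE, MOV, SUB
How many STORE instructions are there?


Scanning instruction sequence for STORE:
  Position 1: SUB
  Position 2: STORE <- MATCH
  Position 3: SUB
  Position 4: STORE <- MATCH
  Position 5: MOV
  Position 6: SUB
Matches at positions: [2, 4]
Total STORE count: 2

2


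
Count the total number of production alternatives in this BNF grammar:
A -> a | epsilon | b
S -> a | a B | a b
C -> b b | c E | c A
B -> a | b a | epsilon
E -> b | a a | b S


Counting alternatives per rule:
  A: 3 alternative(s)
  S: 3 alternative(s)
  C: 3 alternative(s)
  B: 3 alternative(s)
  E: 3 alternative(s)
Sum: 3 + 3 + 3 + 3 + 3 = 15

15


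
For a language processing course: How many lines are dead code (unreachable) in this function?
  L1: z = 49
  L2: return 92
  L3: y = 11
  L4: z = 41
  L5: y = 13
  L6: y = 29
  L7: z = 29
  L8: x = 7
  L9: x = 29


Analyzing control flow:
  L1: reachable (before return)
  L2: reachable (return statement)
  L3: DEAD (after return at L2)
  L4: DEAD (after return at L2)
  L5: DEAD (after return at L2)
  L6: DEAD (after return at L2)
  L7: DEAD (after return at L2)
  L8: DEAD (after return at L2)
  L9: DEAD (after return at L2)
Return at L2, total lines = 9
Dead lines: L3 through L9
Count: 7

7


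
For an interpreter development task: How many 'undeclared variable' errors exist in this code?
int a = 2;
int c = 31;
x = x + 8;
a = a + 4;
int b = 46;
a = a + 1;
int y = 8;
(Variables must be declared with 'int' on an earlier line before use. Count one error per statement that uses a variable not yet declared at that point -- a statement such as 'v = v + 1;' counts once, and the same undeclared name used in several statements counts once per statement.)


Scanning code line by line:
  Line 1: declare 'a' -> declared = ['a']
  Line 2: declare 'c' -> declared = ['a', 'c']
  Line 3: use 'x' -> ERROR (undeclared)
  Line 4: use 'a' -> OK (declared)
  Line 5: declare 'b' -> declared = ['a', 'b', 'c']
  Line 6: use 'a' -> OK (declared)
  Line 7: declare 'y' -> declared = ['a', 'b', 'c', 'y']
Total undeclared variable errors: 1

1


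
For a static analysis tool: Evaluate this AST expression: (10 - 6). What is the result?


Expression: (10 - 6)
Evaluating step by step:
  10 - 6 = 4
Result: 4

4


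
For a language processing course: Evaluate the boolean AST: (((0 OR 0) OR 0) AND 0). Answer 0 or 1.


Step 1: Evaluate inner node
  0 OR 0 = 0
Step 2: Evaluate next node
  0 OR 0 = 0
Step 3: Evaluate root node
  0 AND 0 = 0

0


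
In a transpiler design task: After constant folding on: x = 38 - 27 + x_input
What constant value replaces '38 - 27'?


Identifying constant sub-expression:
  Original: x = 38 - 27 + x_input
  38 and 27 are both compile-time constants
  Evaluating: 38 - 27 = 11
  After folding: x = 11 + x_input

11


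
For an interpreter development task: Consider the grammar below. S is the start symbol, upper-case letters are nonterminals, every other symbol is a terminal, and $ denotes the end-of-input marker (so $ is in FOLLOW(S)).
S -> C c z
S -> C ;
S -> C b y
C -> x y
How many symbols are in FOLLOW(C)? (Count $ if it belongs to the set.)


S is the start symbol and does not occur in any rule body, so FOLLOW(S) = {$}.
Examining every occurrence of C in a rule body:
  S -> C c z : C is followed by terminal 'c' -> add 'c'
  S -> C ; : C is followed by terminal ';' -> add ';'
  S -> C b y : C is followed by terminal 'b' -> add 'b'
  C -> x y : C does not occur in the body -> contributes nothing
FOLLOW(C) = {;, b, c}
Count: 3

3


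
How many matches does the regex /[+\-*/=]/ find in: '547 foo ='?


Pattern: /[+\-*/=]/ (operators)
Input: '547 foo ='
Scanning for matches:
  Match 1: '='
Total matches: 1

1


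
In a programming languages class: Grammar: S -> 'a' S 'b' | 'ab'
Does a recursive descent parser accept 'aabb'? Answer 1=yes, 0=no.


Grammar accepts strings of the form a^n b^n (n >= 1)
Word: 'aabb'
Counting: 2 a's and 2 b's
Check: 2 == 2? Yes
Derivation (S -> aSb applied 1 time(s), then S -> ab): S => aSb => aabb
Accepted

1


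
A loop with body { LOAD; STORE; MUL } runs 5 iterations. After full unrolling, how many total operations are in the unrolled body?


Loop body operations: LOAD, STORE, MUL (3 ops per iteration)
Unrolling 5 iterations:
  Iteration 1: LOAD, STORE, MUL (3 ops)
  Iteration 2: LOAD, STORE, MUL (3 ops)
  Iteration 3: LOAD, STORE, MUL (3 ops)
  Iteration 4: LOAD, STORE, MUL (3 ops)
  Iteration 5: LOAD, STORE, MUL (3 ops)
Total: 5 iterations * 3 ops/iter = 15 operations

15


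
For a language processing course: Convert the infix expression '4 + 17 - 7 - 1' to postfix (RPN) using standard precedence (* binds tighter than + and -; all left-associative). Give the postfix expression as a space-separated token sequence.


Applying the shunting-yard algorithm:
  Operand 4 -> output
  Push '+' onto operator stack -> op-stack: [+]
  Operand 17 -> output
  See '-' (prec 1); top '+' (prec 1) >= it -> pop '+' to output
  Push '-' onto operator stack -> op-stack: [-]
  Operand 7 -> output
  See '-' (prec 1); top '-' (prec 1) >= it -> pop '-' to output
  Push '-' onto operator stack -> op-stack: [-]
  Operand 1 -> output
  End of input: pop '-' to output
Postfix result: 4 17 + 7 - 1 -

4 17 + 7 - 1 -


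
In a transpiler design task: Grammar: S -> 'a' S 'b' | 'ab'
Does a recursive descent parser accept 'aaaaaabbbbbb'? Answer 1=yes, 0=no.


Grammar accepts strings of the form a^n b^n (n >= 1)
Word: 'aaaaaabbbbbb'
Counting: 6 a's and 6 b's
Check: 6 == 6? Yes
Derivation (S -> aSb applied 5 time(s), then S -> ab): S => aSb => aaSbb => aaaSbbb => aaaaSbbbb => aaaaaSbbbbb => aaaaaabbbbbb
Accepted

1


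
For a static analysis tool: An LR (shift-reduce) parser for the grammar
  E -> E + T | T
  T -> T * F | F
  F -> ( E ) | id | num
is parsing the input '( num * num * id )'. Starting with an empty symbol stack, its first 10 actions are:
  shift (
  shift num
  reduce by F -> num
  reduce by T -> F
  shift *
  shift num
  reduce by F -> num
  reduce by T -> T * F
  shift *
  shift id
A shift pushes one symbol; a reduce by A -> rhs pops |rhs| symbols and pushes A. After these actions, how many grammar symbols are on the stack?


Tracking the symbol stack through each action:
  Action 1: shift '(' : push -> stack = [(] (size 1)
  Action 2: shift 'num' : push -> stack = [(, num] (size 2)
  Action 3: reduce by F -> num : pop 1, push F -> stack = [(, F] (size 2)
  Action 4: reduce by T -> F : pop 1, push T -> stack = [(, T] (size 2)
  Action 5: shift '*' : push -> stack = [(, T, *] (size 3)
  Action 6: shift 'num' : push -> stack = [(, T, *, num] (size 4)
  Action 7: reduce by F -> num : pop 1, push F -> stack = [(, T, *, F] (size 4)
  Action 8: reduce by T -> T * F : pop 3, push T -> stack = [(, T] (size 2)
  Action 9: shift '*' : push -> stack = [(, T, *] (size 3)
  Action 10: shift 'id' : push -> stack = [(, T, *, id] (size 4)
Final stack size: 4

4


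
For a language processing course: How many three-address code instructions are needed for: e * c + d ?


Expression: e * c + d
Generating three-address code (respecting * over +/- precedence):
  Instruction 1: t1 = e * c
  Instruction 2: t2 = t1 + d
Total instructions: 2

2


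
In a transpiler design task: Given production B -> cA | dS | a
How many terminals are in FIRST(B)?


Production: B -> cA | dS | a
Examining each alternative for leading terminals:
  B -> cA : first terminal = 'c'
  B -> dS : first terminal = 'd'
  B -> a : first terminal = 'a'
FIRST(B) = {a, c, d}
Count: 3

3


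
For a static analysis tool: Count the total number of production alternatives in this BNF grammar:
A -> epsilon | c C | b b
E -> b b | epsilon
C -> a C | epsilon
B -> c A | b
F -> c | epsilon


Counting alternatives per rule:
  A: 3 alternative(s)
  E: 2 alternative(s)
  C: 2 alternative(s)
  B: 2 alternative(s)
  F: 2 alternative(s)
Sum: 3 + 2 + 2 + 2 + 2 = 11

11


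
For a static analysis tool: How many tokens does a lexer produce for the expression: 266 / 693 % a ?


Scanning '266 / 693 % a'
Token 1: '266' -> integer_literal
Token 2: '/' -> operator
Token 3: '693' -> integer_literal
Token 4: '%' -> operator
Token 5: 'a' -> identifier
Total tokens: 5

5


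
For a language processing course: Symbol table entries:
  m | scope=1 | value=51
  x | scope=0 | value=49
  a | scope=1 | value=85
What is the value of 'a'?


Searching symbol table for 'a':
  m | scope=1 | value=51
  x | scope=0 | value=49
  a | scope=1 | value=85 <- MATCH
Found 'a' at scope 1 with value 85

85


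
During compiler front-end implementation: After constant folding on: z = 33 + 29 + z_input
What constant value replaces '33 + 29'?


Identifying constant sub-expression:
  Original: z = 33 + 29 + z_input
  33 and 29 are both compile-time constants
  Evaluating: 33 + 29 = 62
  After folding: z = 62 + z_input

62


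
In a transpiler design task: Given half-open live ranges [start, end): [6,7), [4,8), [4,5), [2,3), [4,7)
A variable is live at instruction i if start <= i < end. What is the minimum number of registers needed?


Live ranges:
  Var0: [6, 7)
  Var1: [4, 8)
  Var2: [4, 5)
  Var3: [2, 3)
  Var4: [4, 7)
Sweep-line events (position, delta, active):
  pos=2 start -> active=1
  pos=3 end -> active=0
  pos=4 start -> active=1
  pos=4 start -> active=2
  pos=4 start -> active=3
  pos=5 end -> active=2
  pos=6 start -> active=3
  pos=7 end -> active=2
  pos=7 end -> active=1
  pos=8 end -> active=0
Maximum simultaneous active: 3
Minimum registers needed: 3

3


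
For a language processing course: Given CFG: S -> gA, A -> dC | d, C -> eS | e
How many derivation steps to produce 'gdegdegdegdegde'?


Grammar: S -> gA, A -> dC | d, C -> eS | e
Deriving 'gdegdegdegdegde':
Step 1: S -> gA => gA
Step 2: A -> dC => gdC
Step 3: C -> eS => gdeS
Step 4: S -> gA => gdegA
Step 5: A -> dC => gdegdC
Step 6: C -> eS => gdegdeS
Step 7: S -> gA => gdegdegA
Step 8: A -> dC => gdegdegdC
Step 9: C -> eS => gdegdegdeS
Step 10: S -> gA => gdegdegdegA
Step 11: A -> dC => gdegdegdegdC
Step 12: C -> eS => gdegdegdegdeS
Step 13: S -> gA => gdegdegdegdegA
Step 14: A -> dC => gdegdegdegdegdC
Step 15: C -> e => gdegdegdegdegde
Total derivation steps: 15

15


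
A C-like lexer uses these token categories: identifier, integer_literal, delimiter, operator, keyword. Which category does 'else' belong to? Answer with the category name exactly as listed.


Token: 'else'
Checking categories:
  identifier: no
  integer_literal: no
  operator: no
  keyword: YES
  delimiter: no
Category: keyword

keyword


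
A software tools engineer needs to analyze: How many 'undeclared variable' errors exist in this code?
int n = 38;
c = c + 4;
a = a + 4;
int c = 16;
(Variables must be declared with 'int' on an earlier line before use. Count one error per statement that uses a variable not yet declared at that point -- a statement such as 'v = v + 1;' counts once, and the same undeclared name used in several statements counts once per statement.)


Scanning code line by line:
  Line 1: declare 'n' -> declared = ['n']
  Line 2: use 'c' -> ERROR (undeclared)
  Line 3: use 'a' -> ERROR (undeclared)
  Line 4: declare 'c' -> declared = ['c', 'n']
Total undeclared variable errors: 2

2


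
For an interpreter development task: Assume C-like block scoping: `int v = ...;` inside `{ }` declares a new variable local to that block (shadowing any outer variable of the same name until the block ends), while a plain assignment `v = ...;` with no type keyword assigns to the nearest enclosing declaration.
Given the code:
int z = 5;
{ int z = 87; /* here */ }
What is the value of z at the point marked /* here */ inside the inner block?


Analyzing scoping rules:
Outer scope: declares z = 5
Inner block: 'int z = 87;' declares a NEW z that shadows the outer one
Inside the block the inner declaration is in scope -> 87
Result: 87

87


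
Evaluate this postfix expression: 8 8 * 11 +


Processing tokens left to right:
Push 8, Push 8
Pop 8 and 8, compute 8 * 8 = 64, push 64
Push 11
Pop 64 and 11, compute 64 + 11 = 75, push 75
Stack result: 75

75


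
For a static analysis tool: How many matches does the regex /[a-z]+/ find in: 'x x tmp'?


Pattern: /[a-z]+/ (identifiers)
Input: 'x x tmp'
Scanning for matches:
  Match 1: 'x'
  Match 2: 'x'
  Match 3: 'tmp'
Total matches: 3

3


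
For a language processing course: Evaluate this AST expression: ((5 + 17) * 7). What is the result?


Expression: ((5 + 17) * 7)
Evaluating step by step:
  5 + 17 = 22
  22 * 7 = 154
Result: 154

154


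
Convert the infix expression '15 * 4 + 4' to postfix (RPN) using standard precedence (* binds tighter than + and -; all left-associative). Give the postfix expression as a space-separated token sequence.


Applying the shunting-yard algorithm:
  Operand 15 -> output
  Push '*' onto operator stack -> op-stack: [*]
  Operand 4 -> output
  See '+' (prec 1); top '*' (prec 2) >= it -> pop '*' to output
  Push '+' onto operator stack -> op-stack: [+]
  Operand 4 -> output
  End of input: pop '+' to output
Postfix result: 15 4 * 4 +

15 4 * 4 +


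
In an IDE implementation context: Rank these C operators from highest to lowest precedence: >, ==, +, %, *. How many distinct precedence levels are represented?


Looking up precedence for each operator:
  > -> precedence 4
  == -> precedence 3
  + -> precedence 5
  % -> precedence 6
  * -> precedence 6
Sorted highest to lowest: %, *, +, >, ==
Distinct precedence values: [6, 5, 4, 3]
Number of distinct levels: 4

4


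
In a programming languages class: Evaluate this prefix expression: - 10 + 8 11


Parsing prefix expression: - 10 + 8 11
Step 1: Innermost operation '+ 8 11'
  8 + 11 = 19
Step 2: Outer operation '- 10 [19]'
  10 - 19 = -9

-9


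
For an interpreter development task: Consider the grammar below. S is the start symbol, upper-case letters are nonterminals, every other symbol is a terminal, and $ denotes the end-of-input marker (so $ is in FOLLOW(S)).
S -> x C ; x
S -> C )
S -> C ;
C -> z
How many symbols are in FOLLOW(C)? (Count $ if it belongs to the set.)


S is the start symbol and does not occur in any rule body, so FOLLOW(S) = {$}.
Examining every occurrence of C in a rule body:
  S -> x C ; x : C is followed by terminal ';' -> add ';'
  S -> C ) : C is followed by terminal ')' -> add ')'
  S -> C ; : C is followed by terminal ';' -> add ';' (already in the set)
  C -> z : C does not occur in the body -> contributes nothing
FOLLOW(C) = {), ;}
Count: 2

2


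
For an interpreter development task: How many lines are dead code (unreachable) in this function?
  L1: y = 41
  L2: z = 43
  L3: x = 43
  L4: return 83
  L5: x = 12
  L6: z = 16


Analyzing control flow:
  L1: reachable (before return)
  L2: reachable (before return)
  L3: reachable (before return)
  L4: reachable (return statement)
  L5: DEAD (after return at L4)
  L6: DEAD (after return at L4)
Return at L4, total lines = 6
Dead lines: L5 through L6
Count: 2

2


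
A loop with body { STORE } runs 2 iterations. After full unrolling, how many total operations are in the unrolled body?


Loop body operations: STORE (1 op per iteration)
Unrolling 2 iterations:
  Iteration 1: STORE (1 ops)
  Iteration 2: STORE (1 ops)
Total: 2 iterations * 1 ops/iter = 2 operations

2


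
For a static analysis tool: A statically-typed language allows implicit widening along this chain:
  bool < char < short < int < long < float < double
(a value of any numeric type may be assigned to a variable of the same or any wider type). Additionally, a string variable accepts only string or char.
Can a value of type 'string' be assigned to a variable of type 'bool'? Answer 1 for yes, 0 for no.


Target variable type: bool
Source value type: string
Rule: string cannot widen to any numeric type
Result: 0

0


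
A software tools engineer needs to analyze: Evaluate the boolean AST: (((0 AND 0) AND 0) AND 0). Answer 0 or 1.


Step 1: Evaluate inner node
  0 AND 0 = 0
Step 2: Evaluate next node
  0 AND 0 = 0
Step 3: Evaluate root node
  0 AND 0 = 0

0


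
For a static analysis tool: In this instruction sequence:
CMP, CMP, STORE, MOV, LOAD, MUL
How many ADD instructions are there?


Scanning instruction sequence for ADD:
  Position 1: CMP
  Position 2: CMP
  Position 3: STORE
  Position 4: MOV
  Position 5: LOAD
  Position 6: MUL
Matches at positions: []
Total ADD count: 0

0


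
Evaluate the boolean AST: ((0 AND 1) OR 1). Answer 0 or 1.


Step 1: Evaluate inner node
  0 AND 1 = 0
Step 2: Evaluate root node
  0 OR 1 = 1

1


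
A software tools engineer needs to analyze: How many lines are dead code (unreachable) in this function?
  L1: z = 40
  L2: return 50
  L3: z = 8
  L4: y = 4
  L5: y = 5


Analyzing control flow:
  L1: reachable (before return)
  L2: reachable (return statement)
  L3: DEAD (after return at L2)
  L4: DEAD (after return at L2)
  L5: DEAD (after return at L2)
Return at L2, total lines = 5
Dead lines: L3 through L5
Count: 3

3


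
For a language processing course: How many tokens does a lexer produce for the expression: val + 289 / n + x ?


Scanning 'val + 289 / n + x'
Token 1: 'val' -> identifier
Token 2: '+' -> operator
Token 3: '289' -> integer_literal
Token 4: '/' -> operator
Token 5: 'n' -> identifier
Token 6: '+' -> operator
Token 7: 'x' -> identifier
Total tokens: 7

7


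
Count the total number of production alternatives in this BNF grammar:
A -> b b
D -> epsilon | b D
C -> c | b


Counting alternatives per rule:
  A: 1 alternative(s)
  D: 2 alternative(s)
  C: 2 alternative(s)
Sum: 1 + 2 + 2 = 5

5


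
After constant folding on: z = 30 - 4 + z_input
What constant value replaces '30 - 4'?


Identifying constant sub-expression:
  Original: z = 30 - 4 + z_input
  30 and 4 are both compile-time constants
  Evaluating: 30 - 4 = 26
  After folding: z = 26 + z_input

26


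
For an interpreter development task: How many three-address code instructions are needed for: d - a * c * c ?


Expression: d - a * c * c
Generating three-address code (respecting * over +/- precedence):
  Instruction 1: t1 = a * c
  Instruction 2: t2 = t1 * c
  Instruction 3: t3 = d - t2
Total instructions: 3

3


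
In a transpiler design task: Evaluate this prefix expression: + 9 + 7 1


Parsing prefix expression: + 9 + 7 1
Step 1: Innermost operation '+ 7 1'
  7 + 1 = 8
Step 2: Outer operation '+ 9 [8]'
  9 + 8 = 17

17


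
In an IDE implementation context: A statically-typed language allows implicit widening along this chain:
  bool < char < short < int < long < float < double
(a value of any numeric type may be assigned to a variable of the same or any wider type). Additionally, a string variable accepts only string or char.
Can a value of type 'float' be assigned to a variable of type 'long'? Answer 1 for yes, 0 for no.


Target variable type: long
Source value type: float
Numeric ranks: float=5, long=4
Widening allowed iff rank(source) <= rank(target): 5 <= 4? No
Result: 0

0


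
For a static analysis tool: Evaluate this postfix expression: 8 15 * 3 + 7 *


Processing tokens left to right:
Push 8, Push 15
Pop 8 and 15, compute 8 * 15 = 120, push 120
Push 3
Pop 120 and 3, compute 120 + 3 = 123, push 123
Push 7
Pop 123 and 7, compute 123 * 7 = 861, push 861
Stack result: 861

861


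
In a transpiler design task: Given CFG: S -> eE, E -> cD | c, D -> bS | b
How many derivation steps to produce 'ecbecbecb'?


Grammar: S -> eE, E -> cD | c, D -> bS | b
Deriving 'ecbecbecb':
Step 1: S -> eE => eE
Step 2: E -> cD => ecD
Step 3: D -> bS => ecbS
Step 4: S -> eE => ecbeE
Step 5: E -> cD => ecbecD
Step 6: D -> bS => ecbecbS
Step 7: S -> eE => ecbecbeE
Step 8: E -> cD => ecbecbecD
Step 9: D -> b => ecbecbecb
Total derivation steps: 9

9


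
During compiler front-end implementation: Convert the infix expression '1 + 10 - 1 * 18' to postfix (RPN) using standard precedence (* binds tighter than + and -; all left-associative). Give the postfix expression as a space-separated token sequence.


Applying the shunting-yard algorithm:
  Operand 1 -> output
  Push '+' onto operator stack -> op-stack: [+]
  Operand 10 -> output
  See '-' (prec 1); top '+' (prec 1) >= it -> pop '+' to output
  Push '-' onto operator stack -> op-stack: [-]
  Operand 1 -> output
  Push '*' onto operator stack -> op-stack: [-, *]
  Operand 18 -> output
  End of input: pop '*' to output
  End of input: pop '-' to output
Postfix result: 1 10 + 1 18 * -

1 10 + 1 18 * -


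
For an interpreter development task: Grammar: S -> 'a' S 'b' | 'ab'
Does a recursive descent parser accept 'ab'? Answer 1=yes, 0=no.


Grammar accepts strings of the form a^n b^n (n >= 1)
Word: 'ab'
Counting: 1 a's and 1 b's
Check: 1 == 1? Yes
Derivation (S -> aSb applied 0 time(s), then S -> ab): S => ab
Accepted

1


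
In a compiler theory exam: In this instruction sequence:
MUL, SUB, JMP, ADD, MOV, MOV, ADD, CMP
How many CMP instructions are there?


Scanning instruction sequence for CMP:
  Position 1: MUL
  Position 2: SUB
  Position 3: JMP
  Position 4: ADD
  Position 5: MOV
  Position 6: MOV
  Position 7: ADD
  Position 8: CMP <- MATCH
Matches at positions: [8]
Total CMP count: 1

1


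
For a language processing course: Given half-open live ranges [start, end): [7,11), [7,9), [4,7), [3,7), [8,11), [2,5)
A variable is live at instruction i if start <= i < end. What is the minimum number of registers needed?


Live ranges:
  Var0: [7, 11)
  Var1: [7, 9)
  Var2: [4, 7)
  Var3: [3, 7)
  Var4: [8, 11)
  Var5: [2, 5)
Sweep-line events (position, delta, active):
  pos=2 start -> active=1
  pos=3 start -> active=2
  pos=4 start -> active=3
  pos=5 end -> active=2
  pos=7 end -> active=1
  pos=7 end -> active=0
  pos=7 start -> active=1
  pos=7 start -> active=2
  pos=8 start -> active=3
  pos=9 end -> active=2
  pos=11 end -> active=1
  pos=11 end -> active=0
Maximum simultaneous active: 3
Minimum registers needed: 3

3


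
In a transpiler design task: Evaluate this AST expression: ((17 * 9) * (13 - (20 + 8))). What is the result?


Expression: ((17 * 9) * (13 - (20 + 8)))
Evaluating step by step:
  17 * 9 = 153
  20 + 8 = 28
  13 - 28 = -15
  153 * -15 = -2295
Result: -2295

-2295


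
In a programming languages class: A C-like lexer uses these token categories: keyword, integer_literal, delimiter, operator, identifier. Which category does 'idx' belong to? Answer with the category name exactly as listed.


Token: 'idx'
Checking categories:
  identifier: YES
  integer_literal: no
  operator: no
  keyword: no
  delimiter: no
Category: identifier

identifier


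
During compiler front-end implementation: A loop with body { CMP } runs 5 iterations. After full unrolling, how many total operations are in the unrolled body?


Loop body operations: CMP (1 op per iteration)
Unrolling 5 iterations:
  Iteration 1: CMP (1 ops)
  Iteration 2: CMP (1 ops)
  Iteration 3: CMP (1 ops)
  Iteration 4: CMP (1 ops)
  Iteration 5: CMP (1 ops)
Total: 5 iterations * 1 ops/iter = 5 operations

5


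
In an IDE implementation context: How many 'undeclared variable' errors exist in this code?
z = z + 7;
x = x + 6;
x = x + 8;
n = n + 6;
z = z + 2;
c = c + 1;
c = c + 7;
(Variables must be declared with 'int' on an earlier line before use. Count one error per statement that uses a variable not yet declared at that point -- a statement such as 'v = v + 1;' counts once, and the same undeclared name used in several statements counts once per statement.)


Scanning code line by line:
  Line 1: use 'z' -> ERROR (undeclared)
  Line 2: use 'x' -> ERROR (undeclared)
  Line 3: use 'x' -> ERROR (undeclared)
  Line 4: use 'n' -> ERROR (undeclared)
  Line 5: use 'z' -> ERROR (undeclared)
  Line 6: use 'c' -> ERROR (undeclared)
  Line 7: use 'c' -> ERROR (undeclared)
Total undeclared variable errors: 7

7


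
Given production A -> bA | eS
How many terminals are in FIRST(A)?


Production: A -> bA | eS
Examining each alternative for leading terminals:
  A -> bA : first terminal = 'b'
  A -> eS : first terminal = 'e'
FIRST(A) = {b, e}
Count: 2

2


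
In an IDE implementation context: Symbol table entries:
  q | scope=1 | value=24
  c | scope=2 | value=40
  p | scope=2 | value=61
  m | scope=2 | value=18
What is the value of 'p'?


Searching symbol table for 'p':
  q | scope=1 | value=24
  c | scope=2 | value=40
  p | scope=2 | value=61 <- MATCH
  m | scope=2 | value=18
Found 'p' at scope 2 with value 61

61


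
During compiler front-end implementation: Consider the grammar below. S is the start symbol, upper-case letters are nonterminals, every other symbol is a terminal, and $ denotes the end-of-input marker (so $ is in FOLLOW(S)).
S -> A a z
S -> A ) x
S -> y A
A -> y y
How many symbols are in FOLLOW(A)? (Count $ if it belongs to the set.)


S is the start symbol and does not occur in any rule body, so FOLLOW(S) = {$}.
Examining every occurrence of A in a rule body:
  S -> A a z : A is followed by terminal 'a' -> add 'a'
  S -> A ) x : A is followed by terminal ')' -> add ')'
  S -> y A : A is at the right end -> add FOLLOW(S) = {$}
  A -> y y : A does not occur in the body -> contributes nothing
FOLLOW(A) = {), a, $}
Count: 3

3


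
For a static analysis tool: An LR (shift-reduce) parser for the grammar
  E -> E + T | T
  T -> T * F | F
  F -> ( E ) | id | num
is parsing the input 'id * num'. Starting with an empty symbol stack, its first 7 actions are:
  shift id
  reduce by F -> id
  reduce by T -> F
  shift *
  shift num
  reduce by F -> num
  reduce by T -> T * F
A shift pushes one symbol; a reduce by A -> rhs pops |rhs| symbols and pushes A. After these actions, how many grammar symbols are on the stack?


Tracking the symbol stack through each action:
  Action 1: shift 'id' : push -> stack = [id] (size 1)
  Action 2: reduce by F -> id : pop 1, push F -> stack = [F] (size 1)
  Action 3: reduce by T -> F : pop 1, push T -> stack = [T] (size 1)
  Action 4: shift '*' : push -> stack = [T, *] (size 2)
  Action 5: shift 'num' : push -> stack = [T, *, num] (size 3)
  Action 6: reduce by F -> num : pop 1, push F -> stack = [T, *, F] (size 3)
  Action 7: reduce by T -> T * F : pop 3, push T -> stack = [T] (size 1)
Final stack size: 1

1
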